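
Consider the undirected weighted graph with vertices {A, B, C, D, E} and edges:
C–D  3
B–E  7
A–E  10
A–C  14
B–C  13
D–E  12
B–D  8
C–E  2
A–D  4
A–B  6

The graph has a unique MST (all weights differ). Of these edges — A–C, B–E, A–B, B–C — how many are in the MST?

Kruskal's algorithm — process edges by increasing weight (ties by edge label):
C–E (2): add. Components now {A} {B} {C,E} {D}
C–D (3): add. Components now {A} {B} {C,D,E}
A–D (4): add. Components now {A,C,D,E} {B}
A–B (6): add. Components now {A,B,C,D,E}
MST edge set: {C–E, C–D, A–D, A–B}.
Of the listed edges, {A–B} are in the MST → 1.

1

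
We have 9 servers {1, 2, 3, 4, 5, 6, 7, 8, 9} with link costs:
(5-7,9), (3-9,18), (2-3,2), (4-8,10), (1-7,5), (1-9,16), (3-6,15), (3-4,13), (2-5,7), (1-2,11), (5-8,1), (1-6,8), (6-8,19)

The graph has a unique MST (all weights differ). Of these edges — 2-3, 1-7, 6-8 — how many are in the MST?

2

Sort edges by weight, then run Kruskal:
5-8 (1): add — endpoints in different components.
2-3 (2): add — endpoints in different components.
1-7 (5): add — endpoints in different components.
2-5 (7): add — endpoints in different components.
1-6 (8): add — endpoints in different components.
5-7 (9): add — endpoints in different components.
4-8 (10): add — endpoints in different components.
1-2 (11): skip — 1 and 2 already connected.
3-4 (13): skip — 3 and 4 already connected.
3-6 (15): skip — 3 and 6 already connected.
1-9 (16): add — endpoints in different components.
MST edge set: {5-8, 2-3, 1-7, 2-5, 1-6, 5-7, 4-8, 1-9}.
Of the listed edges, {2-3, 1-7} are in the MST → 2.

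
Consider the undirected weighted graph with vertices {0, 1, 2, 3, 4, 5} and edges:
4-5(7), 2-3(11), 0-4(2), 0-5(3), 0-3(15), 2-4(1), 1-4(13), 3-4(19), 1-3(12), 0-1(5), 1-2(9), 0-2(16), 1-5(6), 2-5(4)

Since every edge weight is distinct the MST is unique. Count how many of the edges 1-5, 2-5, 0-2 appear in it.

Kruskal's algorithm — process edges by increasing weight (ties by edge label):
2-4 (1): add. Components now {0} {1} {2,4} {3} {5}
0-4 (2): add. Components now {0,2,4} {1} {3} {5}
0-5 (3): add. Components now {0,2,4,5} {1} {3}
2-5 (4): skip — 2 and 5 already connected.
0-1 (5): add. Components now {0,1,2,4,5} {3}
1-5 (6): skip — 1 and 5 already connected.
4-5 (7): skip — 4 and 5 already connected.
1-2 (9): skip — 1 and 2 already connected.
2-3 (11): add. Components now {0,1,2,3,4,5}
MST edge set: {2-4, 0-4, 0-5, 0-1, 2-3}.
Of the listed edges, {} are in the MST → 0.

0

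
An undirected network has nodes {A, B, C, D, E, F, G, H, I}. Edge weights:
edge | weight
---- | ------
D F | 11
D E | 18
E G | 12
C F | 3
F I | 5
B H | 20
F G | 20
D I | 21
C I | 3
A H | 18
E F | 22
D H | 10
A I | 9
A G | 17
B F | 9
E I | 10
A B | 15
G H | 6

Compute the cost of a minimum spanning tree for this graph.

61

Grow the tree from G using Prim:
Step 1: cheapest edge leaving the tree is G H (6); add H.
Step 2: cheapest edge leaving the tree is D H (10); add D.
Step 3: cheapest edge leaving the tree is D F (11); add F.
Step 4: cheapest edge leaving the tree is C F (3); add C.
Step 5: cheapest edge leaving the tree is C I (3); add I.
Step 6: cheapest edge leaving the tree is A I (9); add A.
Step 7: cheapest edge leaving the tree is B F (9); add B.
Step 8: cheapest edge leaving the tree is E I (10); add E.
MST edges: G H, D H, D F, C F, C I, A I, B F, E I; total weight 6+10+11+3+3+9+9+10 = 61.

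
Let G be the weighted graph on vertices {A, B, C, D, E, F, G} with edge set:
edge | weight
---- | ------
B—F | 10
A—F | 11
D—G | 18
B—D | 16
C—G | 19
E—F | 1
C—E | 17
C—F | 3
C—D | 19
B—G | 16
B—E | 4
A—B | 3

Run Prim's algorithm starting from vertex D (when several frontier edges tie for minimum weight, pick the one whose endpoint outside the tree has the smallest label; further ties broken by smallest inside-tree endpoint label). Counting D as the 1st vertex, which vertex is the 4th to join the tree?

Grow the tree from D using Prim:
Step 1: cheapest edge leaving the tree is B—D (16); add B.
Step 2: cheapest edge leaving the tree is A—B (3); add A.
Step 3: cheapest edge leaving the tree is B—E (4); add E.
Step 4: cheapest edge leaving the tree is E—F (1); add F.
Step 5: cheapest edge leaving the tree is C—F (3); add C.
Step 6: cheapest edge leaving the tree is B—G (16); add G.
Vertex order: D, B, A, E, F, C, G. The 4th vertex is E.

E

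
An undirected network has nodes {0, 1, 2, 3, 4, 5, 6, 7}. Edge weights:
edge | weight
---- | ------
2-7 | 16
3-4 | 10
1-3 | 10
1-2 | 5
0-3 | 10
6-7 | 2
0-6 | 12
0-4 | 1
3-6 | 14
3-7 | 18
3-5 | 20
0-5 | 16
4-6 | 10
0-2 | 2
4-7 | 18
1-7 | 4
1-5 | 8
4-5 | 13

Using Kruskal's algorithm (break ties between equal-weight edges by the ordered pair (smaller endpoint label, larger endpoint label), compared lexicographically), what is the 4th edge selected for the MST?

Kruskal's algorithm — process edges by increasing weight (ties by edge label):
0-4 (1): add — endpoints in different components.
0-2 (2): add — endpoints in different components.
6-7 (2): add — endpoints in different components.
1-7 (4): add — endpoints in different components.
1-2 (5): add — endpoints in different components.
1-5 (8): add — endpoints in different components.
0-3 (10): add — endpoints in different components.
The 4th edge added is 1-7.

1-7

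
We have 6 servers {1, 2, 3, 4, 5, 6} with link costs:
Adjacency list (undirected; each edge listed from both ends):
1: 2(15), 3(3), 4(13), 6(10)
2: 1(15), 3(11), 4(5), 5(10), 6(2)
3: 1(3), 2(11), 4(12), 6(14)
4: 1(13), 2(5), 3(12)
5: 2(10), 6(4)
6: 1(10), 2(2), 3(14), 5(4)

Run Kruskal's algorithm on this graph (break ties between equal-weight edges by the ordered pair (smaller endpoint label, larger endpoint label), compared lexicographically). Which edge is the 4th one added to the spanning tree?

Kruskal's algorithm — process edges by increasing weight (ties by edge label):
2—6 (2): add. Components now {1} {2,6} {3} {4} {5}
1—3 (3): add. Components now {1,3} {2,6} {4} {5}
5—6 (4): add. Components now {1,3} {2,5,6} {4}
2—4 (5): add. Components now {1,3} {2,4,5,6}
1—6 (10): add. Components now {1,2,3,4,5,6}
The 4th edge added is 2—4.

2-4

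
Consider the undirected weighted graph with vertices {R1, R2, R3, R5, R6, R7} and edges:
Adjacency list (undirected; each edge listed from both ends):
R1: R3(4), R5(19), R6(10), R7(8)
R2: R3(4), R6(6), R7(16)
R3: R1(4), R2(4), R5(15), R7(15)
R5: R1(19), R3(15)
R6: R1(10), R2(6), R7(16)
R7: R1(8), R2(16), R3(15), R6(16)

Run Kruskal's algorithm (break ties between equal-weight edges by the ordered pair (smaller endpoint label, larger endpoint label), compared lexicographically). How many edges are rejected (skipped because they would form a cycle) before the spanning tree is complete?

1

Kruskal: consider edges lightest-first.
R1—R3 (4): add — endpoints in different components.
R2—R3 (4): add — endpoints in different components.
R2—R6 (6): add — endpoints in different components.
R1—R7 (8): add — endpoints in different components.
R1—R6 (10): skip — R1 and R6 already connected.
R3—R5 (15): add — endpoints in different components.
Edges rejected before the tree was complete: 1.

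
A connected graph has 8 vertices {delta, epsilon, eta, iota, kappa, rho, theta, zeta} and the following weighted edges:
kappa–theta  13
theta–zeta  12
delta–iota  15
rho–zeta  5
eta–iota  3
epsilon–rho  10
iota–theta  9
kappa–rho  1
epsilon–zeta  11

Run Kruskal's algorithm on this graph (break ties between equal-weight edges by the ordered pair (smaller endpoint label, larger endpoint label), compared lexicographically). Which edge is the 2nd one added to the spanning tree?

eta-iota

Kruskal: consider edges lightest-first.
kappa–rho (1): add — endpoints in different components.
eta–iota (3): add — endpoints in different components.
rho–zeta (5): add — endpoints in different components.
iota–theta (9): add — endpoints in different components.
epsilon–rho (10): add — endpoints in different components.
epsilon–zeta (11): skip — epsilon and zeta already connected.
theta–zeta (12): add — endpoints in different components.
kappa–theta (13): skip — theta and kappa already connected.
delta–iota (15): add — endpoints in different components.
The 2nd edge added is eta–iota.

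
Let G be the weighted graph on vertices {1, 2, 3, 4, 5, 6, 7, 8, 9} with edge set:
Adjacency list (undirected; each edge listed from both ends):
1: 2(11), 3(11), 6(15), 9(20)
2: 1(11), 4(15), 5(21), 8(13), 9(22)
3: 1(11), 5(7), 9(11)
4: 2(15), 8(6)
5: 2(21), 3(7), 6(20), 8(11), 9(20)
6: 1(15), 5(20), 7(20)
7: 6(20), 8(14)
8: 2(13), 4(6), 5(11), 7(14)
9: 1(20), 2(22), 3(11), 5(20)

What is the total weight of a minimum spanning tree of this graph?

Kruskal's algorithm — process edges by increasing weight (ties by edge label):
4 8 (6): add — endpoints in different components.
3 5 (7): add — endpoints in different components.
1 2 (11): add — endpoints in different components.
1 3 (11): add — endpoints in different components.
3 9 (11): add — endpoints in different components.
5 8 (11): add — endpoints in different components.
2 8 (13): skip — 2 and 8 already connected.
7 8 (14): add — endpoints in different components.
1 6 (15): add — endpoints in different components.
MST edges: 4 8, 3 5, 1 2, 1 3, 3 9, 5 8, 7 8, 1 6; total weight 6+7+11+11+11+11+14+15 = 86.

86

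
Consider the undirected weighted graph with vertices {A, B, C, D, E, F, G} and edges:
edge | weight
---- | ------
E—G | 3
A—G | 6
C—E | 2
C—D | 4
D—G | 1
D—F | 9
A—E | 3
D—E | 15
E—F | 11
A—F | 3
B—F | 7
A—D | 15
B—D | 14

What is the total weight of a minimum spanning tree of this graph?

Prim, starting at A.
Step 1: frontier [A—E 3, A—F 3, A—G 6, A—D 15] → take A—E (3); add E.
Step 2: frontier [A—F 3, A—G 6, A—D 15, C—E 2, E—G 3, E—F 11, D—E 15] → take C—E (2); add C.
Step 3: frontier [A—F 3, A—G 6, A—D 15, C—D 4, E—G 3, E—F 11, D—E 15] → take A—F (3); add F.
Step 4: frontier [A—G 6, A—D 15, C—D 4, E—G 3, D—E 15, B—F 7, D—F 9] → take E—G (3); add G.
Step 5: frontier [A—D 15, C—D 4, D—E 15, B—F 7, D—F 9, D—G 1] → take D—G (1); add D.
Step 6: frontier [B—D 14, B—F 7] → take B—F (7); add B.
MST edges: A—E, C—E, A—F, E—G, D—G, B—F; total weight 3+2+3+3+1+7 = 19.

19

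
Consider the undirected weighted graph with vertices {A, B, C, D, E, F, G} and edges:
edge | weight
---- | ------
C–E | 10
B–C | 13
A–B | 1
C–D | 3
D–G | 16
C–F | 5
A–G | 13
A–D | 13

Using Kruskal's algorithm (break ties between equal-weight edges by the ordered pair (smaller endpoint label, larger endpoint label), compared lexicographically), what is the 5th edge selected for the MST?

Kruskal: consider edges lightest-first.
A–B (1): add. Components now {A,B} {C} {D} {E} {F} {G}
C–D (3): add. Components now {A,B} {C,D} {E} {F} {G}
C–F (5): add. Components now {A,B} {C,D,F} {E} {G}
C–E (10): add. Components now {A,B} {C,D,E,F} {G}
A–D (13): add. Components now {A,B,C,D,E,F} {G}
A–G (13): add. Components now {A,B,C,D,E,F,G}
The 5th edge added is A–D.

A-D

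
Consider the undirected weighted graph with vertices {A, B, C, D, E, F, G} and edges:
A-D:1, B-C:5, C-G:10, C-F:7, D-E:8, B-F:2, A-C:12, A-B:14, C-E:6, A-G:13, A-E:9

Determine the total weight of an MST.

Prim's algorithm from F:
Step 1: cheapest edge leaving the tree is B-F (2); add B.
Step 2: cheapest edge leaving the tree is B-C (5); add C.
Step 3: cheapest edge leaving the tree is C-E (6); add E.
Step 4: cheapest edge leaving the tree is D-E (8); add D.
Step 5: cheapest edge leaving the tree is A-D (1); add A.
Step 6: cheapest edge leaving the tree is C-G (10); add G.
MST edges: B-F, B-C, C-E, D-E, A-D, C-G; total weight 2+5+6+8+1+10 = 32.

32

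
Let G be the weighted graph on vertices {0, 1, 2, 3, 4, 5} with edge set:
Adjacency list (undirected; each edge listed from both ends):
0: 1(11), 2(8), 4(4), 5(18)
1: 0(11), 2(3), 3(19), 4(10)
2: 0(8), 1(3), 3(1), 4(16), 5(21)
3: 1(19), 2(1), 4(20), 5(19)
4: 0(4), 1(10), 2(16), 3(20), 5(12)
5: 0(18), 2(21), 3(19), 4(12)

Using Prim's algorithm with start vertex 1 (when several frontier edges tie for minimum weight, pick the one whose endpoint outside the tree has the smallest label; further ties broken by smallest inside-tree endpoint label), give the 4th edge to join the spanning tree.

Prim's algorithm from 1:
Step 1: frontier [1-2 3, 1-4 10, 0-1 11, 1-3 19] → take 1-2 (3); add 2.
Step 2: frontier [1-4 10, 0-1 11, 1-3 19, 2-3 1, 0-2 8, 2-4 16, 2-5 21] → take 2-3 (1); add 3.
Step 3: frontier [1-4 10, 0-1 11, 0-2 8, 2-4 16, 2-5 21, 3-5 19, 3-4 20] → take 0-2 (8); add 0.
Step 4: frontier [0-4 4, 0-5 18, 1-4 10, 2-4 16, 2-5 21, 3-5 19, 3-4 20] → take 0-4 (4); add 4.
Step 5: frontier [0-5 18, 2-5 21, 3-5 19, 4-5 12] → take 4-5 (12); add 5.
The 4th edge added is 0-4.

0-4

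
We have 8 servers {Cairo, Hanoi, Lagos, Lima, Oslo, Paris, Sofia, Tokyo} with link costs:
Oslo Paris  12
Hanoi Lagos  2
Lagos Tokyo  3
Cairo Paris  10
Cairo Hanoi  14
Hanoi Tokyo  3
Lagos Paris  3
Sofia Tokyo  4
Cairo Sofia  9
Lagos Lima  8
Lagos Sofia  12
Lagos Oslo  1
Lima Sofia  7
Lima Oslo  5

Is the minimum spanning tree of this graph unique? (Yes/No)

No

Kruskal: consider edges lightest-first.
Lagos Oslo (1): add — endpoints in different components.
Hanoi Lagos (2): add — endpoints in different components.
Hanoi Tokyo (3): add — endpoints in different components.
Lagos Paris (3): add — endpoints in different components.
Lagos Tokyo (3): skip — Tokyo and Lagos already connected.
Sofia Tokyo (4): add — endpoints in different components.
Lima Oslo (5): add — endpoints in different components.
Lima Sofia (7): skip — Lima and Sofia already connected.
Lagos Lima (8): skip — Lagos and Lima already connected.
Cairo Sofia (9): add — endpoints in different components.
Non-tree edge Lagos Tokyo has weight 3, equal to the heaviest edge on its tree cycle — swapping gives another MST of the same weight. Not unique.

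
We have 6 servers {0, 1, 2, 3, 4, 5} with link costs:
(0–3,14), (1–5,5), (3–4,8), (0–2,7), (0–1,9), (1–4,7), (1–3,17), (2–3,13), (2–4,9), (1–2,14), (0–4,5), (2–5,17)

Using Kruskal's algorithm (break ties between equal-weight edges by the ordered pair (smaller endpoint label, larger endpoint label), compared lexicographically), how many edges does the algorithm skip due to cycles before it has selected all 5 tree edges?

Kruskal: consider edges lightest-first.
0–4 (5): add — endpoints in different components.
1–5 (5): add — endpoints in different components.
0–2 (7): add — endpoints in different components.
1–4 (7): add — endpoints in different components.
3–4 (8): add — endpoints in different components.
Edges rejected before the tree was complete: 0.

0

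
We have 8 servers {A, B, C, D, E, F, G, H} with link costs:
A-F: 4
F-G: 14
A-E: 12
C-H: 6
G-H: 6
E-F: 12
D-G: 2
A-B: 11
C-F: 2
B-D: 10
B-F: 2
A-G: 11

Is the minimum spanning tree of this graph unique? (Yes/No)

No

Kruskal's algorithm — process edges by increasing weight (ties by edge label):
B-F (2): add — endpoints in different components.
C-F (2): add — endpoints in different components.
D-G (2): add — endpoints in different components.
A-F (4): add — endpoints in different components.
C-H (6): add — endpoints in different components.
G-H (6): add — endpoints in different components.
B-D (10): skip — B and D already connected.
A-B (11): skip — A and B already connected.
A-G (11): skip — A and G already connected.
A-E (12): add — endpoints in different components.
Non-tree edge E-F has weight 12, equal to the heaviest edge on its tree cycle — swapping gives another MST of the same weight. Not unique.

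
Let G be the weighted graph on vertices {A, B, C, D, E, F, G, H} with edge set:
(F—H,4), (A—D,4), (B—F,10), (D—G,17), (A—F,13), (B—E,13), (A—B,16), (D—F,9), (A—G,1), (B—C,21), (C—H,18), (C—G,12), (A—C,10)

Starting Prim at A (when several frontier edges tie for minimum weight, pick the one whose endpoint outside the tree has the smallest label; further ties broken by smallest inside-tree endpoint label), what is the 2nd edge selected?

Prim, starting at A.
Step 1: cheapest edge leaving the tree is A—G (1); add G.
Step 2: cheapest edge leaving the tree is A—D (4); add D.
Step 3: cheapest edge leaving the tree is D—F (9); add F.
Step 4: cheapest edge leaving the tree is F—H (4); add H.
Step 5: cheapest edge leaving the tree is B—F (10); add B.
Step 6: cheapest edge leaving the tree is A—C (10); add C.
Step 7: cheapest edge leaving the tree is B—E (13); add E.
The 2nd edge added is A—D.

A-D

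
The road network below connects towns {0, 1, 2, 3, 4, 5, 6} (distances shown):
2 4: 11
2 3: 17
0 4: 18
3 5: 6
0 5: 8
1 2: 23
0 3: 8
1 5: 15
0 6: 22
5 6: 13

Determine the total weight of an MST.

Prim's algorithm from 0:
Step 1: cheapest edge leaving the tree is 0 3 (8); add 3.
Step 2: cheapest edge leaving the tree is 3 5 (6); add 5.
Step 3: cheapest edge leaving the tree is 5 6 (13); add 6.
Step 4: cheapest edge leaving the tree is 1 5 (15); add 1.
Step 5: cheapest edge leaving the tree is 2 3 (17); add 2.
Step 6: cheapest edge leaving the tree is 2 4 (11); add 4.
MST edges: 0 3, 3 5, 5 6, 1 5, 2 3, 2 4; total weight 8+6+13+15+17+11 = 70.

70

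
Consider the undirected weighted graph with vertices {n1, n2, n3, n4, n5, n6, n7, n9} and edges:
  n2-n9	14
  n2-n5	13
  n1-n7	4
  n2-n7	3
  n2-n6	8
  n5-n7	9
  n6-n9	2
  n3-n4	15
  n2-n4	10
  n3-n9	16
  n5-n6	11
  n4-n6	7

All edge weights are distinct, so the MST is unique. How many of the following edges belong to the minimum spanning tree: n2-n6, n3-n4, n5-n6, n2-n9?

2

Kruskal: consider edges lightest-first.
n6-n9 (2): add — endpoints in different components.
n2-n7 (3): add — endpoints in different components.
n1-n7 (4): add — endpoints in different components.
n4-n6 (7): add — endpoints in different components.
n2-n6 (8): add — endpoints in different components.
n5-n7 (9): add — endpoints in different components.
n2-n4 (10): skip — n4 and n2 already connected.
n5-n6 (11): skip — n5 and n6 already connected.
n2-n5 (13): skip — n5 and n2 already connected.
n2-n9 (14): skip — n9 and n2 already connected.
n3-n4 (15): add — endpoints in different components.
MST edge set: {n6-n9, n2-n7, n1-n7, n4-n6, n2-n6, n5-n7, n3-n4}.
Of the listed edges, {n2-n6, n3-n4} are in the MST → 2.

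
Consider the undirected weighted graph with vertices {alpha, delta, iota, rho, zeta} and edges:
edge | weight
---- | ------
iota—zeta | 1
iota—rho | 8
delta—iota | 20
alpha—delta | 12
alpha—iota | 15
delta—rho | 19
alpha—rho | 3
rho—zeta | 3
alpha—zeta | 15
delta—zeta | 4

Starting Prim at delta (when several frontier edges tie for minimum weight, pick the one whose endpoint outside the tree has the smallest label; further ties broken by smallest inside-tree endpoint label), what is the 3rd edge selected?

rho-zeta

Grow the tree from delta using Prim:
Step 1: cheapest edge leaving the tree is delta—zeta (4); add zeta.
Step 2: cheapest edge leaving the tree is iota—zeta (1); add iota.
Step 3: cheapest edge leaving the tree is rho—zeta (3); add rho.
Step 4: cheapest edge leaving the tree is alpha—rho (3); add alpha.
The 3rd edge added is rho—zeta.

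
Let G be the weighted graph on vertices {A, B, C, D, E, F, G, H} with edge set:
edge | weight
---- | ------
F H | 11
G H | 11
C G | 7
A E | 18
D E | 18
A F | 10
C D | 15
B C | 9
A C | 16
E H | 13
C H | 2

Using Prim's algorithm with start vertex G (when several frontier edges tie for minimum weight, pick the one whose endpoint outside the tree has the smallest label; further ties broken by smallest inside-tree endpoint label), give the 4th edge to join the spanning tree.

Prim's algorithm from G:
Step 1: cheapest edge leaving the tree is C G (7); add C.
Step 2: cheapest edge leaving the tree is C H (2); add H.
Step 3: cheapest edge leaving the tree is B C (9); add B.
Step 4: cheapest edge leaving the tree is F H (11); add F.
Step 5: cheapest edge leaving the tree is A F (10); add A.
Step 6: cheapest edge leaving the tree is E H (13); add E.
Step 7: cheapest edge leaving the tree is C D (15); add D.
The 4th edge added is F H.

F-H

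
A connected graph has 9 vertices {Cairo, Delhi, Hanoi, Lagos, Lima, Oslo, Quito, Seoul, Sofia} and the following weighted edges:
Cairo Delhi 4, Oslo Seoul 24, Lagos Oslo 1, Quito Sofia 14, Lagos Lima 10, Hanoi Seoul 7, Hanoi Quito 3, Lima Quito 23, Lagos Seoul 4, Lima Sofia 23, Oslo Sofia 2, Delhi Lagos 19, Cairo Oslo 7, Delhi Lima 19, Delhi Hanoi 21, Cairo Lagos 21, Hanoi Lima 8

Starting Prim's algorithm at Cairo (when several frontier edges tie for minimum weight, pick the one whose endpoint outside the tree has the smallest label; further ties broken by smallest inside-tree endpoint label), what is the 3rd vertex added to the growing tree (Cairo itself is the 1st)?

Oslo

Grow the tree from Cairo using Prim:
Step 1: cheapest edge leaving the tree is Cairo Delhi (4); add Delhi.
Step 2: cheapest edge leaving the tree is Cairo Oslo (7); add Oslo.
Step 3: cheapest edge leaving the tree is Lagos Oslo (1); add Lagos.
Step 4: cheapest edge leaving the tree is Oslo Sofia (2); add Sofia.
Step 5: cheapest edge leaving the tree is Lagos Seoul (4); add Seoul.
Step 6: cheapest edge leaving the tree is Hanoi Seoul (7); add Hanoi.
Step 7: cheapest edge leaving the tree is Hanoi Quito (3); add Quito.
Step 8: cheapest edge leaving the tree is Hanoi Lima (8); add Lima.
Vertex order: Cairo, Delhi, Oslo, Lagos, Sofia, Seoul, Hanoi, Quito, Lima. The 3rd vertex is Oslo.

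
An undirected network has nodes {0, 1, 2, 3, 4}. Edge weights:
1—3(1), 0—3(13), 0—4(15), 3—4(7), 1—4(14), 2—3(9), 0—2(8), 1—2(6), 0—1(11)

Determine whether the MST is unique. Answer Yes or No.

Yes

Kruskal: consider edges lightest-first.
1—3 (1): add — endpoints in different components.
1—2 (6): add — endpoints in different components.
3—4 (7): add — endpoints in different components.
0—2 (8): add — endpoints in different components.
Every non-tree edge has weight strictly greater than the heaviest edge on the tree path between its endpoints, so the MST is unique.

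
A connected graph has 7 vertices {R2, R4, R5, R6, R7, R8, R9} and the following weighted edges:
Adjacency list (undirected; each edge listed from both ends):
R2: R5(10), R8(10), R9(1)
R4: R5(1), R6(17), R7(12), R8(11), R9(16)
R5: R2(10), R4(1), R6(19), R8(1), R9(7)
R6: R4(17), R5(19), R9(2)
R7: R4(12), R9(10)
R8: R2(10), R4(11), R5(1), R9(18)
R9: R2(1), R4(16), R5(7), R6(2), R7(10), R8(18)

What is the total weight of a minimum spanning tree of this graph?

22

Kruskal: consider edges lightest-first.
R2–R9 (1): add — endpoints in different components.
R4–R5 (1): add — endpoints in different components.
R5–R8 (1): add — endpoints in different components.
R6–R9 (2): add — endpoints in different components.
R5–R9 (7): add — endpoints in different components.
R2–R5 (10): skip — R5 and R2 already connected.
R2–R8 (10): skip — R8 and R2 already connected.
R7–R9 (10): add — endpoints in different components.
MST edges: R2–R9, R4–R5, R5–R8, R6–R9, R5–R9, R7–R9; total weight 1+1+1+2+7+10 = 22.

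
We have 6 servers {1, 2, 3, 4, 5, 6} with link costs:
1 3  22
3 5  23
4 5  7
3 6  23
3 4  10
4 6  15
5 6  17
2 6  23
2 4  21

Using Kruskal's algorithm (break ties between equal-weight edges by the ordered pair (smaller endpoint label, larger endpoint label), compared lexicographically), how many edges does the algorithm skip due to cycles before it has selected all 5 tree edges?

1

Kruskal: consider edges lightest-first.
4 5 (7): add — endpoints in different components.
3 4 (10): add — endpoints in different components.
4 6 (15): add — endpoints in different components.
5 6 (17): skip — 5 and 6 already connected.
2 4 (21): add — endpoints in different components.
1 3 (22): add — endpoints in different components.
Edges rejected before the tree was complete: 1.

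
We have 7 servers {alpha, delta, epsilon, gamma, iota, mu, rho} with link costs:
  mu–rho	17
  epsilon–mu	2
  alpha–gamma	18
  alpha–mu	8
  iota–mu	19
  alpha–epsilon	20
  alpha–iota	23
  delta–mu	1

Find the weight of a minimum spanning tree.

Prim, starting at alpha.
Step 1: frontier [alpha–mu 8, alpha–gamma 18, alpha–epsilon 20, alpha–iota 23] → take alpha–mu (8); add mu.
Step 2: frontier [alpha–gamma 18, alpha–epsilon 20, alpha–iota 23, delta–mu 1, epsilon–mu 2, mu–rho 17, iota–mu 19] → take delta–mu (1); add delta.
Step 3: frontier [alpha–gamma 18, alpha–epsilon 20, alpha–iota 23, epsilon–mu 2, mu–rho 17, iota–mu 19] → take epsilon–mu (2); add epsilon.
Step 4: frontier [alpha–gamma 18, alpha–iota 23, mu–rho 17, iota–mu 19] → take mu–rho (17); add rho.
Step 5: frontier [alpha–gamma 18, alpha–iota 23, iota–mu 19] → take alpha–gamma (18); add gamma.
Step 6: frontier [alpha–iota 23, iota–mu 19] → take iota–mu (19); add iota.
MST edges: alpha–mu, delta–mu, epsilon–mu, mu–rho, alpha–gamma, iota–mu; total weight 8+1+2+17+18+19 = 65.

65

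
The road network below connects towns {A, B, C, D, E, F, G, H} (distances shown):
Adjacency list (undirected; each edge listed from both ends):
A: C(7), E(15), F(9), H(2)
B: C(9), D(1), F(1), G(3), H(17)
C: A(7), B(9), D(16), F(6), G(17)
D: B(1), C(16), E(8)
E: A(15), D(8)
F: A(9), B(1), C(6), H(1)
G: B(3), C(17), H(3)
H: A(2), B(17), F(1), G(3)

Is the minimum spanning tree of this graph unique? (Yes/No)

Kruskal's algorithm — process edges by increasing weight (ties by edge label):
B-D (1): add — endpoints in different components.
B-F (1): add — endpoints in different components.
F-H (1): add — endpoints in different components.
A-H (2): add — endpoints in different components.
B-G (3): add — endpoints in different components.
G-H (3): skip — G and H already connected.
C-F (6): add — endpoints in different components.
A-C (7): skip — A and C already connected.
D-E (8): add — endpoints in different components.
Non-tree edge G-H has weight 3, equal to the heaviest edge on its tree cycle — swapping gives another MST of the same weight. Not unique.

No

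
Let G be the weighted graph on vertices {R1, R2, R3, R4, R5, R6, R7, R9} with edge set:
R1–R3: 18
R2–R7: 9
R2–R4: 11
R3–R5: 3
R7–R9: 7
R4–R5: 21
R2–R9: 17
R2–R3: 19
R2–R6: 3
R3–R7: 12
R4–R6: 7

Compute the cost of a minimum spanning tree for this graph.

59

Sort edges by weight, then run Kruskal:
R2–R6 (3): add — endpoints in different components.
R3–R5 (3): add — endpoints in different components.
R4–R6 (7): add — endpoints in different components.
R7–R9 (7): add — endpoints in different components.
R2–R7 (9): add — endpoints in different components.
R2–R4 (11): skip — R2 and R4 already connected.
R3–R7 (12): add — endpoints in different components.
R2–R9 (17): skip — R9 and R2 already connected.
R1–R3 (18): add — endpoints in different components.
MST edges: R2–R6, R3–R5, R4–R6, R7–R9, R2–R7, R3–R7, R1–R3; total weight 3+3+7+7+9+12+18 = 59.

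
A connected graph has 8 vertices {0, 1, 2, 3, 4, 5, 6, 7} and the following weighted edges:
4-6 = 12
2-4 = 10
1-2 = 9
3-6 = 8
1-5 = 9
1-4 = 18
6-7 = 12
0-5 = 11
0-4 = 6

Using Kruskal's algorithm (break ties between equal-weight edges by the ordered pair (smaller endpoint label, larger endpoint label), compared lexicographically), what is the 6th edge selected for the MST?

Sort edges by weight, then run Kruskal:
0-4 (6): add — endpoints in different components.
3-6 (8): add — endpoints in different components.
1-2 (9): add — endpoints in different components.
1-5 (9): add — endpoints in different components.
2-4 (10): add — endpoints in different components.
0-5 (11): skip — 0 and 5 already connected.
4-6 (12): add — endpoints in different components.
6-7 (12): add — endpoints in different components.
The 6th edge added is 4-6.

4-6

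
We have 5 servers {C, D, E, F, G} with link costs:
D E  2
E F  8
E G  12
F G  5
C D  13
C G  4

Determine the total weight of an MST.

19

Kruskal: consider edges lightest-first.
D E (2): add — endpoints in different components.
C G (4): add — endpoints in different components.
F G (5): add — endpoints in different components.
E F (8): add — endpoints in different components.
MST edges: D E, C G, F G, E F; total weight 2+4+5+8 = 19.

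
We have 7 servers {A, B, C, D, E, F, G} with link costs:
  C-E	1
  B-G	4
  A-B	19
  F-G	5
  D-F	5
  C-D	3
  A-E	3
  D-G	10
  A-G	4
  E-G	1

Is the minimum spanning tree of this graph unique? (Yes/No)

No

Sort edges by weight, then run Kruskal:
C-E (1): add — endpoints in different components.
E-G (1): add — endpoints in different components.
A-E (3): add — endpoints in different components.
C-D (3): add — endpoints in different components.
A-G (4): skip — A and G already connected.
B-G (4): add — endpoints in different components.
D-F (5): add — endpoints in different components.
Non-tree edge F-G has weight 5, equal to the heaviest edge on its tree cycle — swapping gives another MST of the same weight. Not unique.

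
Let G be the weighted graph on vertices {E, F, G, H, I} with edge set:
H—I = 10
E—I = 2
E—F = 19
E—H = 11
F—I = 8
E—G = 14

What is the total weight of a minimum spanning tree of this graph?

34

Sort edges by weight, then run Kruskal:
E—I (2): add. Components now {E,I} {F} {G} {H}
F—I (8): add. Components now {E,F,I} {G} {H}
H—I (10): add. Components now {E,F,H,I} {G}
E—H (11): skip — E and H already connected.
E—G (14): add. Components now {E,F,G,H,I}
MST edges: E—I, F—I, H—I, E—G; total weight 2+8+10+14 = 34.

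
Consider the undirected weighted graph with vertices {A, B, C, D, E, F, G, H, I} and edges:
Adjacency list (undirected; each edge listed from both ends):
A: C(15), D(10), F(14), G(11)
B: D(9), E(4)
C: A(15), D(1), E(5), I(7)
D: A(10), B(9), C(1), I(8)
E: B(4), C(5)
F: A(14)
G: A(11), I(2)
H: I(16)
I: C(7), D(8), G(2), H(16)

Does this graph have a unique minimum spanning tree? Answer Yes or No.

Yes

Sort edges by weight, then run Kruskal:
C—D (1): add — endpoints in different components.
G—I (2): add — endpoints in different components.
B—E (4): add — endpoints in different components.
C—E (5): add — endpoints in different components.
C—I (7): add — endpoints in different components.
D—I (8): skip — D and I already connected.
B—D (9): skip — B and D already connected.
A—D (10): add — endpoints in different components.
A—G (11): skip — A and G already connected.
A—F (14): add — endpoints in different components.
A—C (15): skip — A and C already connected.
H—I (16): add — endpoints in different components.
Every non-tree edge has weight strictly greater than the heaviest edge on the tree path between its endpoints, so the MST is unique.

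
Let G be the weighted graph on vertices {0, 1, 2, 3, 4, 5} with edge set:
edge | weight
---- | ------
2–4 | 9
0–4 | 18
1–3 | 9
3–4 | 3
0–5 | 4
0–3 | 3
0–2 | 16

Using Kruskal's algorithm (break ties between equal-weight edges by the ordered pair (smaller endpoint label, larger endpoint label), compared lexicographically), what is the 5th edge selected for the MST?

2-4

Kruskal: consider edges lightest-first.
0–3 (3): add — endpoints in different components.
3–4 (3): add — endpoints in different components.
0–5 (4): add — endpoints in different components.
1–3 (9): add — endpoints in different components.
2–4 (9): add — endpoints in different components.
The 5th edge added is 2–4.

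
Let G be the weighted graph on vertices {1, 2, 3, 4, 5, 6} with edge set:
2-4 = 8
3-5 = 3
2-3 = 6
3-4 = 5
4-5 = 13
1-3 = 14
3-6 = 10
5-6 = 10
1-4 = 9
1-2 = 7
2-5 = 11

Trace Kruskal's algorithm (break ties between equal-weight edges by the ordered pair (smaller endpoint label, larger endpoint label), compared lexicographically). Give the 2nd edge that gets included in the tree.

3-4

Sort edges by weight, then run Kruskal:
3-5 (3): add. Components now {1} {2} {3,5} {4} {6}
3-4 (5): add. Components now {1} {2} {3,4,5} {6}
2-3 (6): add. Components now {1} {2,3,4,5} {6}
1-2 (7): add. Components now {1,2,3,4,5} {6}
2-4 (8): skip — 2 and 4 already connected.
1-4 (9): skip — 1 and 4 already connected.
3-6 (10): add. Components now {1,2,3,4,5,6}
The 2nd edge added is 3-4.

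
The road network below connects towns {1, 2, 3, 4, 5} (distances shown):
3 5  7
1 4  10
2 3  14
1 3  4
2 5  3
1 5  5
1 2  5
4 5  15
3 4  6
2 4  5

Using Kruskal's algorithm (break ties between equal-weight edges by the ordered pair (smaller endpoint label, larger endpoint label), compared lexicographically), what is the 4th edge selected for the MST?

Kruskal's algorithm — process edges by increasing weight (ties by edge label):
2 5 (3): add. Components now {1} {2,5} {3} {4}
1 3 (4): add. Components now {1,3} {2,5} {4}
1 2 (5): add. Components now {1,2,3,5} {4}
1 5 (5): skip — 1 and 5 already connected.
2 4 (5): add. Components now {1,2,3,4,5}
The 4th edge added is 2 4.

2-4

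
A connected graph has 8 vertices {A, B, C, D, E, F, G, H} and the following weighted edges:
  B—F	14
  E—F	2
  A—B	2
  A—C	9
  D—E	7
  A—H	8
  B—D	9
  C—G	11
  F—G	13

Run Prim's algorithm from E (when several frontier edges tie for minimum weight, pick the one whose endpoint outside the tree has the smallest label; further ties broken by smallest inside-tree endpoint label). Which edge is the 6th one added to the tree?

A-C

Grow the tree from E using Prim:
Step 1: cheapest edge leaving the tree is E—F (2); add F.
Step 2: cheapest edge leaving the tree is D—E (7); add D.
Step 3: cheapest edge leaving the tree is B—D (9); add B.
Step 4: cheapest edge leaving the tree is A—B (2); add A.
Step 5: cheapest edge leaving the tree is A—H (8); add H.
Step 6: cheapest edge leaving the tree is A—C (9); add C.
Step 7: cheapest edge leaving the tree is C—G (11); add G.
The 6th edge added is A—C.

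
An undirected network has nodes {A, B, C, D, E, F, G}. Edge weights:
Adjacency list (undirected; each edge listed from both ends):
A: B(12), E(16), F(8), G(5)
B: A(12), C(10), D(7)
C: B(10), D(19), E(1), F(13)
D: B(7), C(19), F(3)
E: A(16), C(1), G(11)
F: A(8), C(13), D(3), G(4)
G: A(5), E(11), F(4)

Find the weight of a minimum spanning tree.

Prim's algorithm from F:
Step 1: cheapest edge leaving the tree is D—F (3); add D.
Step 2: cheapest edge leaving the tree is F—G (4); add G.
Step 3: cheapest edge leaving the tree is A—G (5); add A.
Step 4: cheapest edge leaving the tree is B—D (7); add B.
Step 5: cheapest edge leaving the tree is B—C (10); add C.
Step 6: cheapest edge leaving the tree is C—E (1); add E.
MST edges: D—F, F—G, A—G, B—D, B—C, C—E; total weight 3+4+5+7+10+1 = 30.

30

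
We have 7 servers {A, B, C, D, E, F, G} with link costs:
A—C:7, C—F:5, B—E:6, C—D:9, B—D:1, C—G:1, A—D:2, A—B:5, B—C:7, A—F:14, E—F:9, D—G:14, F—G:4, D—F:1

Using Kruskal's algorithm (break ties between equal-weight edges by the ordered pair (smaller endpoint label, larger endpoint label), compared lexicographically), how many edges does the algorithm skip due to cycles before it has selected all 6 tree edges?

Kruskal: consider edges lightest-first.
B—D (1): add — endpoints in different components.
C—G (1): add — endpoints in different components.
D—F (1): add — endpoints in different components.
A—D (2): add — endpoints in different components.
F—G (4): add — endpoints in different components.
A—B (5): skip — A and B already connected.
C—F (5): skip — C and F already connected.
B—E (6): add — endpoints in different components.
Edges rejected before the tree was complete: 2.

2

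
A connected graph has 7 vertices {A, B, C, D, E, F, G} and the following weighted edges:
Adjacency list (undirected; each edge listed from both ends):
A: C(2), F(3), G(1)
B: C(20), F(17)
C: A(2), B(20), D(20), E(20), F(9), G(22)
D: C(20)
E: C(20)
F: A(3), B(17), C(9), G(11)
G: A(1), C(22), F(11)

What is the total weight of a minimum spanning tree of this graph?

63

Grow the tree from F using Prim:
Step 1: frontier [A-F 3, C-F 9, F-G 11, B-F 17] → take A-F (3); add A.
Step 2: frontier [A-G 1, A-C 2, C-F 9, F-G 11, B-F 17] → take A-G (1); add G.
Step 3: frontier [A-C 2, C-F 9, B-F 17, C-G 22] → take A-C (2); add C.
Step 4: frontier [B-C 20, C-D 20, C-E 20, B-F 17] → take B-F (17); add B.
Step 5: frontier [C-D 20, C-E 20] → take C-D (20); add D.
Step 6: frontier [C-E 20] → take C-E (20); add E.
MST edges: A-F, A-G, A-C, B-F, C-D, C-E; total weight 3+1+2+17+20+20 = 63.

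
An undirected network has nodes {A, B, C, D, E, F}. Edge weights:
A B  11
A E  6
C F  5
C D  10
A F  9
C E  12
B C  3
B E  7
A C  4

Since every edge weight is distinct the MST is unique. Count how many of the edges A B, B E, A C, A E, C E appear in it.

Kruskal's algorithm — process edges by increasing weight (ties by edge label):
B C (3): add — endpoints in different components.
A C (4): add — endpoints in different components.
C F (5): add — endpoints in different components.
A E (6): add — endpoints in different components.
B E (7): skip — B and E already connected.
A F (9): skip — A and F already connected.
C D (10): add — endpoints in different components.
MST edge set: {B C, A C, C F, A E, C D}.
Of the listed edges, {A C, A E} are in the MST → 2.

2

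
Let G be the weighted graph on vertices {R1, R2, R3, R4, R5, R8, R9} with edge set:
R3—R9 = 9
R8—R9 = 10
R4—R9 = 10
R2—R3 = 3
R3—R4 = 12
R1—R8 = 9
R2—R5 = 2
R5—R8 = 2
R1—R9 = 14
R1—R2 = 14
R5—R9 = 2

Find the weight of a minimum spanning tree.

28

Sort edges by weight, then run Kruskal:
R2—R5 (2): add — endpoints in different components.
R5—R8 (2): add — endpoints in different components.
R5—R9 (2): add — endpoints in different components.
R2—R3 (3): add — endpoints in different components.
R1—R8 (9): add — endpoints in different components.
R3—R9 (9): skip — R3 and R9 already connected.
R4—R9 (10): add — endpoints in different components.
MST edges: R2—R5, R5—R8, R5—R9, R2—R3, R1—R8, R4—R9; total weight 2+2+2+3+9+10 = 28.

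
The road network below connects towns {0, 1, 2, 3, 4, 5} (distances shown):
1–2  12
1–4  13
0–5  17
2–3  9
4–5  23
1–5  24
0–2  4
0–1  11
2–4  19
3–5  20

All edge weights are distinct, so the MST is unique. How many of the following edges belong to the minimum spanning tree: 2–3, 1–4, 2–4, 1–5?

2

Sort edges by weight, then run Kruskal:
0–2 (4): add — endpoints in different components.
2–3 (9): add — endpoints in different components.
0–1 (11): add — endpoints in different components.
1–2 (12): skip — 1 and 2 already connected.
1–4 (13): add — endpoints in different components.
0–5 (17): add — endpoints in different components.
MST edge set: {0–2, 2–3, 0–1, 1–4, 0–5}.
Of the listed edges, {2–3, 1–4} are in the MST → 2.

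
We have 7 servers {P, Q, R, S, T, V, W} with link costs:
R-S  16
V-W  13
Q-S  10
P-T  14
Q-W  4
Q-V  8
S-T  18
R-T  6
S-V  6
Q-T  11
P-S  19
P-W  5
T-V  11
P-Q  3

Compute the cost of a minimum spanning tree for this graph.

Kruskal's algorithm — process edges by increasing weight (ties by edge label):
P-Q (3): add — endpoints in different components.
Q-W (4): add — endpoints in different components.
P-W (5): skip — P and W already connected.
R-T (6): add — endpoints in different components.
S-V (6): add — endpoints in different components.
Q-V (8): add — endpoints in different components.
Q-S (10): skip — S and Q already connected.
Q-T (11): add — endpoints in different components.
MST edges: P-Q, Q-W, R-T, S-V, Q-V, Q-T; total weight 3+4+6+6+8+11 = 38.

38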